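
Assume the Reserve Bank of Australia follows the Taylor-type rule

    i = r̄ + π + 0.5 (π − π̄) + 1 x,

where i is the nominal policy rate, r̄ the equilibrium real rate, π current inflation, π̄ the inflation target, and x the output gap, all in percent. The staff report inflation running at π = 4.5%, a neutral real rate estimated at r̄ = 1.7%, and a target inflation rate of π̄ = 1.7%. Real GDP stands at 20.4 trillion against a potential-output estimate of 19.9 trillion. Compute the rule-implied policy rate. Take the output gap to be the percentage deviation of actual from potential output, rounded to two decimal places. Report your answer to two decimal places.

Output gap = 100 × (20.4 − 19.9) / 19.9 = 2.51%.
i = 1.70 + 4.50 + 0.5 × (4.50 − 1.70) + 1 × 2.51
   = 1.70 + 4.5 + 1.4 + 2.51 = 10.11

10.11%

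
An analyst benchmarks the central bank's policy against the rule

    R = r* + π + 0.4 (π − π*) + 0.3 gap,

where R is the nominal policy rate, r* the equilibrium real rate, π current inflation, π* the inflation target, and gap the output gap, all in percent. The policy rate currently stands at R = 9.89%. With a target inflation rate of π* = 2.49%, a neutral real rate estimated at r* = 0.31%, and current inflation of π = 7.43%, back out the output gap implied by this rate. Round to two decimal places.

0.3 gap = 9.89 − 0.31 − 7.43 − 0.4 × (7.43 − 2.49) = 0.174
gap = 0.174 / 0.3 = 0.58

0.58%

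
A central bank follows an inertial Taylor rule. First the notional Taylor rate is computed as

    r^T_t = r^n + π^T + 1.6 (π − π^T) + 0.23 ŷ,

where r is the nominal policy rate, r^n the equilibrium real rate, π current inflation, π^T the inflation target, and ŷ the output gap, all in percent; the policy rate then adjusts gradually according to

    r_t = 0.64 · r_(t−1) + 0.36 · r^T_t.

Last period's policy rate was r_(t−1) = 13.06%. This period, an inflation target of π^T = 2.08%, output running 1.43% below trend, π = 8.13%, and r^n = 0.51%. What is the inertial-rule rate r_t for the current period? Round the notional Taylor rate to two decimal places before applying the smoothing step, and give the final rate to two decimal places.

12.66%

Output 1.43% below potential → ŷ = -1.43.
r^T_t = 0.51 + 2.08 + 1.6 × (8.13 − 2.08) + 0.23 × (-1.43)
   = 0.51 + 2.08 + 9.68 − 0.3289 = 11.94
r_t = 0.64 × 13.06 + 0.36 × 11.94 = 8.3584 + 4.2984 = 12.66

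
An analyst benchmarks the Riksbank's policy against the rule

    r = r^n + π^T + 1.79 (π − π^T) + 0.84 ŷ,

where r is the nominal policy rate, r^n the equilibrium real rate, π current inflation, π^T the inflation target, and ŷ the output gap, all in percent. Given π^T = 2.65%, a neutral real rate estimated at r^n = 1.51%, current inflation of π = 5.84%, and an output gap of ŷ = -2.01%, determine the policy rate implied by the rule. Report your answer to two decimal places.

8.18%

r = 1.51 + 2.65 + 1.79 × (5.84 − 2.65) + 0.84 × (-2.01)
   = 1.51 + 2.65 + 5.7101 − 1.6884 = 8.18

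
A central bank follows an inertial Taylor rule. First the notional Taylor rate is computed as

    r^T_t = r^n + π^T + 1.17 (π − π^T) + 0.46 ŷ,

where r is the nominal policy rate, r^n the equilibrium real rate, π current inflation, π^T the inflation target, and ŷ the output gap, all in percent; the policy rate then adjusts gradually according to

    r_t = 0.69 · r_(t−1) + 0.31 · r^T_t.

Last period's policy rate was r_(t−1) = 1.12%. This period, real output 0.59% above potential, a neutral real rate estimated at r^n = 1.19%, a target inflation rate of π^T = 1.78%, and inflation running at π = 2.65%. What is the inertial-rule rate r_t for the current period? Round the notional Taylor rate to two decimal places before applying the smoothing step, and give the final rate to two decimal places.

Output 0.59% above potential → ŷ = 0.59.
r^T_t = 1.19 + 1.78 + 1.17 × (2.65 − 1.78) + 0.46 × 0.59
   = 1.19 + 1.78 + 1.0179 + 0.2714 = 4.26
r_t = 0.69 × 1.12 + 0.31 × 4.26 = 0.7728 + 1.3206 = 2.09

2.09%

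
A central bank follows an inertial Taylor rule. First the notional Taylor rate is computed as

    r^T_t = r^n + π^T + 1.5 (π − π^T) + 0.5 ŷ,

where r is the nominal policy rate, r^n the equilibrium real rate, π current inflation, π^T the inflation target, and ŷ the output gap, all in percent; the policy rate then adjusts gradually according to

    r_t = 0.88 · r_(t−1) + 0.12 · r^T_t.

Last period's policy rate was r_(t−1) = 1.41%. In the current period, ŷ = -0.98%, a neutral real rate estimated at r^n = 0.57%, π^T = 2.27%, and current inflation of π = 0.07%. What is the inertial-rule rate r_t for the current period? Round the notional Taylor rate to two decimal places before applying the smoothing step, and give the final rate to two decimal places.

1.13%

r^T_t = 0.57 + 2.27 + 1.5 × (0.07 − 2.27) + 0.5 × (-0.98)
   = 0.57 + 2.27 − 3.3 − 0.49 = -0.95
r_t = 0.88 × 1.41 + 0.12 × (-0.95) = 1.2408 − 0.114 = 1.13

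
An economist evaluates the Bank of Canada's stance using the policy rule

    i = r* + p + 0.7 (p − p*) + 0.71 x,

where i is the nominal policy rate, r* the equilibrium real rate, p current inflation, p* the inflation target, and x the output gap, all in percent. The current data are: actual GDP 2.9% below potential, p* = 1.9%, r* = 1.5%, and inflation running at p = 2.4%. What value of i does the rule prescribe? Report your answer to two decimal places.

Output 2.9% below potential → x = -2.9.
i = 1.5 + 2.4 + 0.7 × (2.4 − 1.9) + 0.71 × (-2.9)
   = 1.5 + 2.4 + 0.35 − 2.059 = 2.19

2.19%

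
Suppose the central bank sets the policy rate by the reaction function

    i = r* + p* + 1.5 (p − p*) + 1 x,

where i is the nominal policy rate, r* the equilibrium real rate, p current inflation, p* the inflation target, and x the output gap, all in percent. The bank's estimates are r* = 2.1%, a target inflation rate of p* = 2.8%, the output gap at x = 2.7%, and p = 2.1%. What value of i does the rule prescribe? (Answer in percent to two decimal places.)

6.55%

i = 2.1 + 2.8 + 1.5 × (2.1 − 2.8) + 1 × 2.7
   = 2.1 + 2.8 − 1.05 + 2.7 = 6.55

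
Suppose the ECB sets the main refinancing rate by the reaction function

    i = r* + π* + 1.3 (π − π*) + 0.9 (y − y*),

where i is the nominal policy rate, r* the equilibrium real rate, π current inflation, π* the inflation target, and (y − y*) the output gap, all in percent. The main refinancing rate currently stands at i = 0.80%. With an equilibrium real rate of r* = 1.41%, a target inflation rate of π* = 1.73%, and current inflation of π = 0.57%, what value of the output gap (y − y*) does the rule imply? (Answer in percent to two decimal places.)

0.9 (y − y*) = 0.80 − 1.41 − 1.73 − 1.3 × (0.57 − 1.73) = -0.832
(y − y*) = -0.832 / 0.9 = -0.92

-0.92%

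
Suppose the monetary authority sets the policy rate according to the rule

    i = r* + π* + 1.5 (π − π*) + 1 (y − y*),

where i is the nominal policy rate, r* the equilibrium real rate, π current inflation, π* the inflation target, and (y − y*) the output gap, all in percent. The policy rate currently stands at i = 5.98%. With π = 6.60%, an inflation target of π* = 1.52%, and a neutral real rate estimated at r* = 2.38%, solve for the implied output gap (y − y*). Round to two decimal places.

-5.54%

1 (y − y*) = 5.98 − 2.38 − 1.52 − 1.5 × (6.60 − 1.52) = -5.54
(y − y*) = -5.54 / 1 = -5.54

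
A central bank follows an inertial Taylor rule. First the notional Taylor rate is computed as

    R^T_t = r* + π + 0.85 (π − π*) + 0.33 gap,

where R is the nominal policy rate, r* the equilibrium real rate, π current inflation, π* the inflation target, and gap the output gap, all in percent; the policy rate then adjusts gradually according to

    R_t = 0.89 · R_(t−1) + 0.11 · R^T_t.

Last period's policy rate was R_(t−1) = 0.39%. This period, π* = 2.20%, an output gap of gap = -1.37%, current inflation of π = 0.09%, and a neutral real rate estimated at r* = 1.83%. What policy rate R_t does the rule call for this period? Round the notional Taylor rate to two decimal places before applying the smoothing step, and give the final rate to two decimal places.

0.31%

R^T_t = 1.83 + 0.09 + 0.85 × (0.09 − 2.20) + 0.33 × (-1.37)
   = 1.83 + 0.09 − 1.7935 − 0.4521 = -0.33
R_t = 0.89 × 0.39 + 0.11 × (-0.33) = 0.3471 − 0.0363 = 0.31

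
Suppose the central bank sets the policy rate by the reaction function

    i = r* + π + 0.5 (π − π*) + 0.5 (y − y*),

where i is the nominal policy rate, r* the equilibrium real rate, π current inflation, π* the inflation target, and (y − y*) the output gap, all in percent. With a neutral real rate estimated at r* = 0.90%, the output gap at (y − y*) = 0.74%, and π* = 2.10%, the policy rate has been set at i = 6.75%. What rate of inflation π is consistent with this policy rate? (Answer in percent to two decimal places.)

4.35%

Collecting π: i = r* + (1 + 0.5) π − 0.5 π* + 0.5 (y − y*)
1.5 π = 6.75 − 0.90 + 0.5 × 2.10 − 0.5 × 0.74 = 6.53
π = 6.53 / 1.5 = 4.35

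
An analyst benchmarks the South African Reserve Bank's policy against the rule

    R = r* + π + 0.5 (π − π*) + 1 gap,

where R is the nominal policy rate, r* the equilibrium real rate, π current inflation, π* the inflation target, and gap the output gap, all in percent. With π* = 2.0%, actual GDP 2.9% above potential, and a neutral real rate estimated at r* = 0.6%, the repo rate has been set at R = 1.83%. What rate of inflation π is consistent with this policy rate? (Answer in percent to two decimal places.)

Output 2.9% above potential → gap = 2.9.
Collecting π: R = r* + (1 + 0.5) π − 0.5 π* + 1 gap
1.5 π = 1.83 − 0.6 + 0.5 × 2.0 − 1 × 2.9 = -0.67
π = -0.67 / 1.5 = -0.45

-0.45%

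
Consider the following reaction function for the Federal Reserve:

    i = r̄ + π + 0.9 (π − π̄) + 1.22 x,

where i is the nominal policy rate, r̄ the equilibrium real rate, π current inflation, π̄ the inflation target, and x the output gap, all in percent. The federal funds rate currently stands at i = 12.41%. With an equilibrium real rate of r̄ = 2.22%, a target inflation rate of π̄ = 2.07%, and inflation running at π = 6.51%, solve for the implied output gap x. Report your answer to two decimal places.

1.22 x = 12.41 − 2.22 − 6.51 − 0.9 × (6.51 − 2.07) = -0.316
x = -0.316 / 1.22 = -0.26

-0.26%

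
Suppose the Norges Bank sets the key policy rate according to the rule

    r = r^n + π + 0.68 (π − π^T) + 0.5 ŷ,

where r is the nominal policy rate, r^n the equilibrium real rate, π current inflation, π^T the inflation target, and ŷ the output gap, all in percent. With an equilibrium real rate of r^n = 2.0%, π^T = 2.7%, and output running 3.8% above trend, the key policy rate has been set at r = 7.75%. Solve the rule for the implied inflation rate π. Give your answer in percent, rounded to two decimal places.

3.38%

Output 3.8% above potential → ŷ = 3.8.
Collecting π: r = r^n + (1 + 0.68) π − 0.68 π^T + 0.5 ŷ
1.68 π = 7.75 − 2.0 + 0.68 × 2.7 − 0.5 × 3.8 = 5.686
π = 5.686 / 1.68 = 3.38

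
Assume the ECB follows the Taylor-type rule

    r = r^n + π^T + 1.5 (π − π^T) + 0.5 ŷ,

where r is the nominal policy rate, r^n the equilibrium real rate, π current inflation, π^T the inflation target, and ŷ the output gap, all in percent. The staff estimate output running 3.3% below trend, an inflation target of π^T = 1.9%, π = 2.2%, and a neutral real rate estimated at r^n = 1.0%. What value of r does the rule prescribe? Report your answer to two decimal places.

Output 3.3% below potential → ŷ = -3.3.
r = 1.0 + 1.9 + 1.5 × (2.2 − 1.9) + 0.5 × (-3.3)
   = 1.0 + 1.9 + 0.45 − 1.65 = 1.70

1.70%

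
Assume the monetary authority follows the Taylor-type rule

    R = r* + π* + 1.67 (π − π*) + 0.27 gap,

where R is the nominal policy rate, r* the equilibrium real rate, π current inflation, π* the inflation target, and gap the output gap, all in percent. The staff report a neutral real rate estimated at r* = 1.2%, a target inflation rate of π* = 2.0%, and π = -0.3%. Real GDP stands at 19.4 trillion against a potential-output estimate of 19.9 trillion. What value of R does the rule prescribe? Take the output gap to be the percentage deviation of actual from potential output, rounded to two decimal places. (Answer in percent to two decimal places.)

-1.32%

Output gap = 100 × (19.4 − 19.9) / 19.9 = -2.51%.
R = 1.20 + 2.00 + 1.67 × (-0.30 − 2.00) + 0.27 × (-2.51)
   = 1.20 + 2 − 3.841 − 0.6777 = -1.32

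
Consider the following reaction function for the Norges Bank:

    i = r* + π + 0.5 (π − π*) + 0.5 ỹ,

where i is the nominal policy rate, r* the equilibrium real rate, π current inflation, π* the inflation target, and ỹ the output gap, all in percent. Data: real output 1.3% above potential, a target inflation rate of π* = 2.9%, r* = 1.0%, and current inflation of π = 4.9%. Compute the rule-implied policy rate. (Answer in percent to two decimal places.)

Output 1.3% above potential → ỹ = 1.3.
i = 1.0 + 4.9 + 0.5 × (4.9 − 2.9) + 0.5 × 1.3
   = 1.0 + 4.9 + 1 + 0.65 = 7.55

7.55%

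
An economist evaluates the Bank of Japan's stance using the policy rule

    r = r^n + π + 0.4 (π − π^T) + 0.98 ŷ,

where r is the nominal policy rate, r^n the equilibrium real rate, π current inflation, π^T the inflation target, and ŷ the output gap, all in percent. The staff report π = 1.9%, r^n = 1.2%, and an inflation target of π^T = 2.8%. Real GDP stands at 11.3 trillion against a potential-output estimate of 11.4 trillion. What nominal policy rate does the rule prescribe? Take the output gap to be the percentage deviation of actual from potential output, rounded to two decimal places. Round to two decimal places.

1.88%

Output gap = 100 × (11.3 − 11.4) / 11.4 = -0.88%.
r = 1.20 + 1.90 + 0.4 × (1.90 − 2.80) + 0.98 × (-0.88)
   = 1.20 + 1.9 − 0.36 − 0.8624 = 1.88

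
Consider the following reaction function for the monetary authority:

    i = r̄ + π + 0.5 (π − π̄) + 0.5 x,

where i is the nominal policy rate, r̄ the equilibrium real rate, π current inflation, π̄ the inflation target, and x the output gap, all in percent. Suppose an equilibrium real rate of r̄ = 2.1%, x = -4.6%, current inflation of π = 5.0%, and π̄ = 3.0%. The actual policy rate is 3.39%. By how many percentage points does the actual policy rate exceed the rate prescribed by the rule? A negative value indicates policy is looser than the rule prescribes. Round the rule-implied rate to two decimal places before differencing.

i = 2.1 + 5.0 + 0.5 × (5.0 − 3.0) + 0.5 × (-4.6)
   = 2.1 + 5 + 1 − 2.3 = 5.80
Deviation = 3.39 − 5.80 = -2.41 pp.

-2.41 pp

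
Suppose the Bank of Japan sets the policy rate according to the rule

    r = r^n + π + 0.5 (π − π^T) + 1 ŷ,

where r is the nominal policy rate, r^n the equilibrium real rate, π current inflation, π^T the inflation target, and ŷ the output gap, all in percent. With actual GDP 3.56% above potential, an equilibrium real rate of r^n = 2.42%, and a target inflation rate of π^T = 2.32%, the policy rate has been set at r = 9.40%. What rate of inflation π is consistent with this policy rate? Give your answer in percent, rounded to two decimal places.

Output 3.56% above potential → ŷ = 3.56.
Collecting π: r = r^n + (1 + 0.5) π − 0.5 π^T + 1 ŷ
1.5 π = 9.40 − 2.42 + 0.5 × 2.32 − 1 × 3.56 = 4.58
π = 4.58 / 1.5 = 3.05

3.05%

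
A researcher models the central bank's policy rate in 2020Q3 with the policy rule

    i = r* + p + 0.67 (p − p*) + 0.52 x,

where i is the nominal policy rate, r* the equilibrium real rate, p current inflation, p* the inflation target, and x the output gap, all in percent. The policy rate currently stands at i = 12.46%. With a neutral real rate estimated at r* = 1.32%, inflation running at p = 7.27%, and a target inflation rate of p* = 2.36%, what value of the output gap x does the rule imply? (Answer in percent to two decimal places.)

0.52 x = 12.46 − 1.32 − 7.27 − 0.67 × (7.27 − 2.36) = 0.5803
x = 0.5803 / 0.52 = 1.12

1.12%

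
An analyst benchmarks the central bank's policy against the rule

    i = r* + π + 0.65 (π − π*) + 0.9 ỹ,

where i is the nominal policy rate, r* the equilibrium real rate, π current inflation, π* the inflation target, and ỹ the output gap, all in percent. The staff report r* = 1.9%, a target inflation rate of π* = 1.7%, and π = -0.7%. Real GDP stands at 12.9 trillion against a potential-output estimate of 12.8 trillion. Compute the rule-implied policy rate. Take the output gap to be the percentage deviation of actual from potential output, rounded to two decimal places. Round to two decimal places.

0.34%

Output gap = 100 × (12.9 − 12.8) / 12.8 = 0.78%.
i = 1.90 + (-0.70) + 0.65 × (-0.70 − 1.70) + 0.9 × 0.78
   = 1.90 − 0.7 − 1.56 + 0.702 = 0.34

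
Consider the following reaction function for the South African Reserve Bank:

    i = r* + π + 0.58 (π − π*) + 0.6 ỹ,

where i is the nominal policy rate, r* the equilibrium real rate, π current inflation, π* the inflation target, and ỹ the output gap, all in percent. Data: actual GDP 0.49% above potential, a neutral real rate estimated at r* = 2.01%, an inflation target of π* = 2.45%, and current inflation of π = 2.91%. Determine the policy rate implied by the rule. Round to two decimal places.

5.48%

Output 0.49% above potential → ỹ = 0.49.
i = 2.01 + 2.91 + 0.58 × (2.91 − 2.45) + 0.6 × 0.49
   = 2.01 + 2.91 + 0.2668 + 0.294 = 5.48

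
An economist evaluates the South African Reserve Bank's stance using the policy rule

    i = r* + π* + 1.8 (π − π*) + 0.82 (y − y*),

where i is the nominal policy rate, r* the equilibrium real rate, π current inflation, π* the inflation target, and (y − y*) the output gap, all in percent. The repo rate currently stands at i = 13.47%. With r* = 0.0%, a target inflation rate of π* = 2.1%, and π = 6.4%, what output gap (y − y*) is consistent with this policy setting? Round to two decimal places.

0.82 (y − y*) = 13.47 − 0.0 − 2.1 − 1.8 × (6.4 − 2.1) = 3.63
(y − y*) = 3.63 / 0.82 = 4.43

4.43%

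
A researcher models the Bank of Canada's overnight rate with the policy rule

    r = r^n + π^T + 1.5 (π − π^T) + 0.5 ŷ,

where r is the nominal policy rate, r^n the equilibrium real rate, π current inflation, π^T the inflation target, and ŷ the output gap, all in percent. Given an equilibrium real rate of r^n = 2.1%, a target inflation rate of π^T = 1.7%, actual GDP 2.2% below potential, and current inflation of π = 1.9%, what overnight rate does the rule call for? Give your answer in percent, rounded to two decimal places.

Output 2.2% below potential → ŷ = -2.2.
r = 2.1 + 1.7 + 1.5 × (1.9 − 1.7) + 0.5 × (-2.2)
   = 2.1 + 1.7 + 0.3 − 1.1 = 3.00

3.00%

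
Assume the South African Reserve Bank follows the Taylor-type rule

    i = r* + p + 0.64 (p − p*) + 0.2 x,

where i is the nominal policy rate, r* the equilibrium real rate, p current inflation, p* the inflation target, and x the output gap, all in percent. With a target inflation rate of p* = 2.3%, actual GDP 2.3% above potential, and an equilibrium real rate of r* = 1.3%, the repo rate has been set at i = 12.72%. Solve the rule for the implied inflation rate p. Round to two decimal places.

Output 2.3% above potential → x = 2.3.
Collecting p: i = r* + (1 + 0.64) p − 0.64 p* + 0.2 x
1.64 p = 12.72 − 1.3 + 0.64 × 2.3 − 0.2 × 2.3 = 12.432
p = 12.432 / 1.64 = 7.58

7.58%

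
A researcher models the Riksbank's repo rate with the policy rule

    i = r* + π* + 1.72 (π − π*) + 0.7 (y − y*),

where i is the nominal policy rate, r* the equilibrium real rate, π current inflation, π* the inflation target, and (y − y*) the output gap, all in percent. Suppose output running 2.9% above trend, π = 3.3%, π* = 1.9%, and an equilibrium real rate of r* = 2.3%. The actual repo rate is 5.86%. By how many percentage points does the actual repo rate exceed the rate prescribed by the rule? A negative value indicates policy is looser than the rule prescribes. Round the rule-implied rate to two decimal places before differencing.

Output 2.9% above potential → (y − y*) = 2.9.
i = 2.3 + 1.9 + 1.72 × (3.3 − 1.9) + 0.7 × 2.9
   = 2.3 + 1.9 + 2.408 + 2.03 = 8.64
Deviation = 5.86 − 8.64 = -2.78 pp.

-2.78 pp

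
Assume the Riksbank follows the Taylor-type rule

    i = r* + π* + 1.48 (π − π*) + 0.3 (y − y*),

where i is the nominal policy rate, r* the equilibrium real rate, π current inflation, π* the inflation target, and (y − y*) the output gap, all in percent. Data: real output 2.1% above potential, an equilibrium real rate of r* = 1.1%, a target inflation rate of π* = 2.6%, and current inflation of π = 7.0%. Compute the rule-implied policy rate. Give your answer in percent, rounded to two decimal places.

10.84%

Output 2.1% above potential → (y − y*) = 2.1.
i = 1.1 + 2.6 + 1.48 × (7.0 − 2.6) + 0.3 × 2.1
   = 1.1 + 2.6 + 6.512 + 0.63 = 10.84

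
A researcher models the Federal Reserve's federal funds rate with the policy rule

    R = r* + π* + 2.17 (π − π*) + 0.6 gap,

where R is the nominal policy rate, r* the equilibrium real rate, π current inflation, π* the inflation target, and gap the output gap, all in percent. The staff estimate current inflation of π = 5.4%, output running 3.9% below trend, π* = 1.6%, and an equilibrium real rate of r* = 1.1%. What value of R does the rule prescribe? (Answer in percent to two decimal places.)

8.61%

Output 3.9% below potential → gap = -3.9.
R = 1.1 + 1.6 + 2.17 × (5.4 − 1.6) + 0.6 × (-3.9)
   = 1.1 + 1.6 + 8.246 − 2.34 = 8.61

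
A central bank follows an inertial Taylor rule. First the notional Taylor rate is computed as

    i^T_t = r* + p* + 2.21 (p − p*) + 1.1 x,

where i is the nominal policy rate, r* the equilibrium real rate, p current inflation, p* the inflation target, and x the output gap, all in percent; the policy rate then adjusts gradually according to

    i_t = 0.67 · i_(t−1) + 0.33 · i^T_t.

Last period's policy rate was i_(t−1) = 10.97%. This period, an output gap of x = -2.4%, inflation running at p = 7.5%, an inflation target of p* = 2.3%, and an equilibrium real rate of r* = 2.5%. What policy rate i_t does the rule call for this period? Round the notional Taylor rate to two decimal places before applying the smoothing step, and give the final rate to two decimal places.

i^T_t = 2.5 + 2.3 + 2.21 × (7.5 − 2.3) + 1.1 × (-2.4)
   = 2.5 + 2.3 + 11.492 − 2.64 = 13.65
i_t = 0.67 × 10.97 + 0.33 × 13.65 = 7.3499 + 4.5045 = 11.85

11.85%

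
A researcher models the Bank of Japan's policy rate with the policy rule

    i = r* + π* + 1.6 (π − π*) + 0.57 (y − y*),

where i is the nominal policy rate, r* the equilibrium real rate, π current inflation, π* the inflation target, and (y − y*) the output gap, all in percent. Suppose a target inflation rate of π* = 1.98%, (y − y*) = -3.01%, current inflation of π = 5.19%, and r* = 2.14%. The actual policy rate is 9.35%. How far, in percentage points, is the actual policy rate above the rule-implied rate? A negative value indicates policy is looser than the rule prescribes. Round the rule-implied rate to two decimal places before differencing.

i = 2.14 + 1.98 + 1.6 × (5.19 − 1.98) + 0.57 × (-3.01)
   = 2.14 + 1.98 + 5.136 − 1.7157 = 7.54
Deviation = 9.35 − 7.54 = 1.81 pp.

1.81 pp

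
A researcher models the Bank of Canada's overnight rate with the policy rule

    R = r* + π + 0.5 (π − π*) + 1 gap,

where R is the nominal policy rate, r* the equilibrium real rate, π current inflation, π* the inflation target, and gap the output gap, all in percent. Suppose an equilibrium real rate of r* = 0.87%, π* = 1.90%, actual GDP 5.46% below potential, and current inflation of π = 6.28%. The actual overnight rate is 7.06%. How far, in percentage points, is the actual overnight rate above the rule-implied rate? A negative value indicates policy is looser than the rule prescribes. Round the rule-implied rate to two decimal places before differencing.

Output 5.46% below potential → gap = -5.46.
R = 0.87 + 6.28 + 0.5 × (6.28 − 1.90) + 1 × (-5.46)
   = 0.87 + 6.28 + 2.19 − 5.46 = 3.88
Deviation = 7.06 − 3.88 = 3.18 pp.

3.18 pp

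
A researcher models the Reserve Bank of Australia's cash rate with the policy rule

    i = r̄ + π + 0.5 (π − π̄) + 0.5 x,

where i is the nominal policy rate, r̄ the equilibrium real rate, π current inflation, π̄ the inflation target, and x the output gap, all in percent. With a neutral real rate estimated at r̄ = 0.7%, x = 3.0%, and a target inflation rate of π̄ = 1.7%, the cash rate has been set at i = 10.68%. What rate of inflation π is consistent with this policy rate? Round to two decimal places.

Collecting π: i = r̄ + (1 + 0.5) π − 0.5 π̄ + 0.5 x
1.5 π = 10.68 − 0.7 + 0.5 × 1.7 − 0.5 × 3.0 = 9.33
π = 9.33 / 1.5 = 6.22

6.22%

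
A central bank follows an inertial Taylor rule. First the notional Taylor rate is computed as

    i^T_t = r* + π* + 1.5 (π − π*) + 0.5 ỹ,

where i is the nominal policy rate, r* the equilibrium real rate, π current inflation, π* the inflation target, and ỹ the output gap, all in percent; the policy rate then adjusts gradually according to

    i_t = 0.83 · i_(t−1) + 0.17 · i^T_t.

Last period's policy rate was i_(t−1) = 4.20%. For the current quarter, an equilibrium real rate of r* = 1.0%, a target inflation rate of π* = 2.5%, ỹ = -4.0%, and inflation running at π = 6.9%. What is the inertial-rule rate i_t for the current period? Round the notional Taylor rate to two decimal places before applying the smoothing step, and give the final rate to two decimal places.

4.86%

i^T_t = 1.0 + 2.5 + 1.5 × (6.9 − 2.5) + 0.5 × (-4.0)
   = 1.0 + 2.5 + 6.6 − 2 = 8.10
i_t = 0.83 × 4.20 + 0.17 × 8.10 = 3.486 + 1.377 = 4.86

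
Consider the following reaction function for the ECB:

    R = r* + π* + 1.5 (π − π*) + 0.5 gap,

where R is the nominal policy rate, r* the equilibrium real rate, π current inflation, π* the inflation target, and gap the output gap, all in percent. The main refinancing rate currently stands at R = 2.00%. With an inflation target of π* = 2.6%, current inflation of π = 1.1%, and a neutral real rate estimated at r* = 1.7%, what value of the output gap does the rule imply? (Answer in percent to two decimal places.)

0.5 gap = 2.00 − 1.7 − 2.6 − 1.5 × (1.1 − 2.6) = -0.05
gap = -0.05 / 0.5 = -0.10

-0.10%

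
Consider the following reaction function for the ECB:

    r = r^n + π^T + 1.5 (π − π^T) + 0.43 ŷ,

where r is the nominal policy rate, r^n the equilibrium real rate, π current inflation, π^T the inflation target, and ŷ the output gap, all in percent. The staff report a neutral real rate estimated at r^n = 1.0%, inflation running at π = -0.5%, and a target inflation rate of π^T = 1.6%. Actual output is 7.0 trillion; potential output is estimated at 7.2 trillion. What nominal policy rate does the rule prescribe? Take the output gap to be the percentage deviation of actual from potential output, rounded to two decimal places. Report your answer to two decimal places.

-1.75%

Output gap = 100 × (7.0 − 7.2) / 7.2 = -2.78%.
r = 1.00 + 1.60 + 1.5 × (-0.50 − 1.60) + 0.43 × (-2.78)
   = 1.00 + 1.6 − 3.15 − 1.1954 = -1.75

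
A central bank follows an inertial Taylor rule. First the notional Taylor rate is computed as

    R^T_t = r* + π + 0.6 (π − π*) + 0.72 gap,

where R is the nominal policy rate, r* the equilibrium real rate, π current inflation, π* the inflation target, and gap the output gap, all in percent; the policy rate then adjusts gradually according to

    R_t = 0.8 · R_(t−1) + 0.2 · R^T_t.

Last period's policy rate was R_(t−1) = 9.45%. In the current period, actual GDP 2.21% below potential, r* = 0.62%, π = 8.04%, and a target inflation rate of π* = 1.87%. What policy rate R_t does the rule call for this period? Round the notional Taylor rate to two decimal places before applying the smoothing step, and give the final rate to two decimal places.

Output 2.21% below potential → gap = -2.21.
R^T_t = 0.62 + 8.04 + 0.6 × (8.04 − 1.87) + 0.72 × (-2.21)
   = 0.62 + 8.04 + 3.702 − 1.5912 = 10.77
R_t = 0.8 × 9.45 + 0.2 × 10.77 = 7.56 + 2.154 = 9.71

9.71%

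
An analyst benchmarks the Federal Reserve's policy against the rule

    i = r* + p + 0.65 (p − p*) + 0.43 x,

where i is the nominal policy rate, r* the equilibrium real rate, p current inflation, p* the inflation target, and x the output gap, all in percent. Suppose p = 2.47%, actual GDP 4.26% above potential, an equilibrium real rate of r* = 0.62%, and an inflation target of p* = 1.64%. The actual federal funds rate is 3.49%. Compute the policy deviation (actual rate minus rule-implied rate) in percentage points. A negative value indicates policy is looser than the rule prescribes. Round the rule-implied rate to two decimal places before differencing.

-1.97 pp

Output 4.26% above potential → x = 4.26.
i = 0.62 + 2.47 + 0.65 × (2.47 − 1.64) + 0.43 × 4.26
   = 0.62 + 2.47 + 0.5395 + 1.8318 = 5.46
Deviation = 3.49 − 5.46 = -1.97 pp.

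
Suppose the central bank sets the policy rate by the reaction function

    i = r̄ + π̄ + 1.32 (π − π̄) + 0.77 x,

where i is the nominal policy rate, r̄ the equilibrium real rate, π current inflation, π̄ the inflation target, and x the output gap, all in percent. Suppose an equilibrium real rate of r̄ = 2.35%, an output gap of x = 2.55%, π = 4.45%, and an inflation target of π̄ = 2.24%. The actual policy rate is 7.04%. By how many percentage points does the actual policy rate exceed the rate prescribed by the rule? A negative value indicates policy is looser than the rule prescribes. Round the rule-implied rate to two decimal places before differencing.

i = 2.35 + 2.24 + 1.32 × (4.45 − 2.24) + 0.77 × 2.55
   = 2.35 + 2.24 + 2.9172 + 1.9635 = 9.47
Deviation = 7.04 − 9.47 = -2.43 pp.

-2.43 pp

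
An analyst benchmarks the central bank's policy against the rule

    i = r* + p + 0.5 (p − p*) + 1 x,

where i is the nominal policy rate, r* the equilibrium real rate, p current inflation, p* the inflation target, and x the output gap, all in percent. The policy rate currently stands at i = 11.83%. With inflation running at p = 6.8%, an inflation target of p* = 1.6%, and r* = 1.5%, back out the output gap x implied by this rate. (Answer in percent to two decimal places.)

1 x = 11.83 − 1.5 − 6.8 − 0.5 × (6.8 − 1.6) = 0.93
x = 0.93 / 1 = 0.93

0.93%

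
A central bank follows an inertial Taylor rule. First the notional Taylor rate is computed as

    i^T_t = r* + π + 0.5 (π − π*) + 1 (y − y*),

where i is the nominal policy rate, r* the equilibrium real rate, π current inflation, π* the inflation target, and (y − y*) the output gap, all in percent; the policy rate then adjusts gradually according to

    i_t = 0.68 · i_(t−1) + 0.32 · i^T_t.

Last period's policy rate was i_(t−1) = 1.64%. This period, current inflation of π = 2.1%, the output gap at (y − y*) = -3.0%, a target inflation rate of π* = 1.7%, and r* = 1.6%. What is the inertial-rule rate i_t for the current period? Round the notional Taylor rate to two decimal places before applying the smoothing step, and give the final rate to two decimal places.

1.40%

i^T_t = 1.6 + 2.1 + 0.5 × (2.1 − 1.7) + 1 × (-3.0)
   = 1.6 + 2.1 + 0.2 − 3 = 0.90
i_t = 0.68 × 1.64 + 0.32 × 0.90 = 1.1152 + 0.288 = 1.40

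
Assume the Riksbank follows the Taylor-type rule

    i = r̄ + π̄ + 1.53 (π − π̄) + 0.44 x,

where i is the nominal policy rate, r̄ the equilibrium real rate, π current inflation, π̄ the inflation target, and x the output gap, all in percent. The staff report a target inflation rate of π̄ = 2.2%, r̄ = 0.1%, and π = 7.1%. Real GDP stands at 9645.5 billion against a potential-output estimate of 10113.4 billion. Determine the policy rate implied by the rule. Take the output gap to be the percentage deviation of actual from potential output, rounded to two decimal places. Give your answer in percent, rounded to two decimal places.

Output gap = 100 × (9645.5 − 10113.4) / 10113.4 = -4.63%.
i = 0.10 + 2.20 + 1.53 × (7.10 − 2.20) + 0.44 × (-4.63)
   = 0.10 + 2.2 + 7.497 − 2.0372 = 7.76

7.76%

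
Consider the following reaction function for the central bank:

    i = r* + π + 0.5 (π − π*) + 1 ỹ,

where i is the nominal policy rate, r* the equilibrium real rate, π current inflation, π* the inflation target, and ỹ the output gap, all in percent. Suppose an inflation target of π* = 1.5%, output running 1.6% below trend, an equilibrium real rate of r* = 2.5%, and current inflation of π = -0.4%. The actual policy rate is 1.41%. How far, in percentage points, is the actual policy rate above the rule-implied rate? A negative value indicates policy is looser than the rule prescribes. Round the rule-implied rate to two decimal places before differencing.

Output 1.6% below potential → ỹ = -1.6.
i = 2.5 + (-0.4) + 0.5 × (-0.4 − 1.5) + 1 × (-1.6)
   = 2.5 − 0.4 − 0.95 − 1.6 = -0.45
Deviation = 1.41 − (-0.45) = 1.86 pp.

1.86 pp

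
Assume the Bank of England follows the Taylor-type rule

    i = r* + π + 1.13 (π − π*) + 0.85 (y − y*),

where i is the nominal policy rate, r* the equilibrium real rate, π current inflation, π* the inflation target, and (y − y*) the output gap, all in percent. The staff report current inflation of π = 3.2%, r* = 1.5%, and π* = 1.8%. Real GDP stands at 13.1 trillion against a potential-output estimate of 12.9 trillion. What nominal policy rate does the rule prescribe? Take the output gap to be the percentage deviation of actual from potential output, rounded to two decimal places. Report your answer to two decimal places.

7.60%

Output gap = 100 × (13.1 − 12.9) / 12.9 = 1.55%.
i = 1.50 + 3.20 + 1.13 × (3.20 − 1.80) + 0.85 × 1.55
   = 1.50 + 3.2 + 1.582 + 1.3175 = 7.60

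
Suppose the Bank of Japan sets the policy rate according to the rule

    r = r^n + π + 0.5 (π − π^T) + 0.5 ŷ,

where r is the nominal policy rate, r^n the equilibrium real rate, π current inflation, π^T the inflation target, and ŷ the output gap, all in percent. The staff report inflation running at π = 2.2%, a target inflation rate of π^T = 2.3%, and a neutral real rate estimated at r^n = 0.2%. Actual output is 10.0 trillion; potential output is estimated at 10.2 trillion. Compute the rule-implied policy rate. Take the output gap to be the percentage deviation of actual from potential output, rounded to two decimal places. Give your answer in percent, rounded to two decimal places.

Output gap = 100 × (10.0 − 10.2) / 10.2 = -1.96%.
r = 0.20 + 2.20 + 0.5 × (2.20 − 2.30) + 0.5 × (-1.96)
   = 0.20 + 2.2 − 0.05 − 0.98 = 1.37

1.37%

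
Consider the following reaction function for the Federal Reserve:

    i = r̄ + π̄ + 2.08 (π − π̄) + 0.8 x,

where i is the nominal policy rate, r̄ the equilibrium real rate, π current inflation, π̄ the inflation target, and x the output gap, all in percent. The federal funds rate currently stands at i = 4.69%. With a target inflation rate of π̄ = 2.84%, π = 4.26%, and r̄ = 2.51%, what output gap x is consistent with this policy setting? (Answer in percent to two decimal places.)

0.8 x = 4.69 − 2.51 − 2.84 − 2.08 × (4.26 − 2.84) = -3.6136
x = -3.6136 / 0.8 = -4.52

-4.52%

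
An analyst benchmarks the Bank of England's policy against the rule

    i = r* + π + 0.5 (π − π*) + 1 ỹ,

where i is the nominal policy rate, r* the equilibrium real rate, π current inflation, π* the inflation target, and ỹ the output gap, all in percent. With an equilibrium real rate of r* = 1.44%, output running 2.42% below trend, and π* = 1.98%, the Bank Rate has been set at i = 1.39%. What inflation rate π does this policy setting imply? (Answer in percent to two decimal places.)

Output 2.42% below potential → ỹ = -2.42.
Collecting π: i = r* + (1 + 0.5) π − 0.5 π* + 1 ỹ
1.5 π = 1.39 − 1.44 + 0.5 × 1.98 − 1 × (-2.42) = 3.36
π = 3.36 / 1.5 = 2.24

2.24%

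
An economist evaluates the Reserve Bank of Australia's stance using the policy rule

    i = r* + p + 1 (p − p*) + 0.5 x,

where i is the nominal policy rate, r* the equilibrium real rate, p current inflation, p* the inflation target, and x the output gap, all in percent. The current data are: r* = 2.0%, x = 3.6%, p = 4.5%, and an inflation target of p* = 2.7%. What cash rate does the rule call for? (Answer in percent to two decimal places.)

i = 2.0 + 4.5 + 1 × (4.5 − 2.7) + 0.5 × 3.6
   = 2.0 + 4.5 + 1.8 + 1.8 = 10.10

10.10%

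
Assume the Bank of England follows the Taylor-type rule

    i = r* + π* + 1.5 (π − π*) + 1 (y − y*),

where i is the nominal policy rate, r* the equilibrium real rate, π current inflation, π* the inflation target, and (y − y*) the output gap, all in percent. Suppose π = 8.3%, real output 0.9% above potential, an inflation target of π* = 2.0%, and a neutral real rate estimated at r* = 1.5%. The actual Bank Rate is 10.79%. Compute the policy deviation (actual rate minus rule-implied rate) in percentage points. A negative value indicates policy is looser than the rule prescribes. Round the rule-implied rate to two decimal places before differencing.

Output 0.9% above potential → (y − y*) = 0.9.
i = 1.5 + 2.0 + 1.5 × (8.3 − 2.0) + 1 × 0.9
   = 1.5 + 2 + 9.45 + 0.9 = 13.85
Deviation = 10.79 − 13.85 = -3.06 pp.

-3.06 pp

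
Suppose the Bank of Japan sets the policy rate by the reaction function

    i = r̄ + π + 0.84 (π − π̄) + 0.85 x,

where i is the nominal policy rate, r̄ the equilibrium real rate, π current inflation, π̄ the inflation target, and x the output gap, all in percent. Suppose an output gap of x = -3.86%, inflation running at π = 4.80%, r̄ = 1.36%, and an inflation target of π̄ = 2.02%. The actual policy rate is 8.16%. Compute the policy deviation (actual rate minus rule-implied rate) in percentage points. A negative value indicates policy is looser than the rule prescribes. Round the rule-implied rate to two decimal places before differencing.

i = 1.36 + 4.80 + 0.84 × (4.80 − 2.02) + 0.85 × (-3.86)
   = 1.36 + 4.8 + 2.3352 − 3.281 = 5.21
Deviation = 8.16 − 5.21 = 2.95 pp.

2.95 pp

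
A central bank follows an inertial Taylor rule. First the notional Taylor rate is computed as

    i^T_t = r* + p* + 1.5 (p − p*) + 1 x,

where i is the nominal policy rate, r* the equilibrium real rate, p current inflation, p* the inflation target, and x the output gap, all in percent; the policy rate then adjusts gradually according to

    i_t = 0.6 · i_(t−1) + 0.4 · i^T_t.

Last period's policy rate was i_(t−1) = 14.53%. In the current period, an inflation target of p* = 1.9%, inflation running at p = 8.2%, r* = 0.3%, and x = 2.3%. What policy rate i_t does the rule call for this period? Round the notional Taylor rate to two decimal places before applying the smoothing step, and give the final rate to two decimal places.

i^T_t = 0.3 + 1.9 + 1.5 × (8.2 − 1.9) + 1 × 2.3
   = 0.3 + 1.9 + 9.45 + 2.3 = 13.95
i_t = 0.6 × 14.53 + 0.4 × 13.95 = 8.718 + 5.58 = 14.30

14.30%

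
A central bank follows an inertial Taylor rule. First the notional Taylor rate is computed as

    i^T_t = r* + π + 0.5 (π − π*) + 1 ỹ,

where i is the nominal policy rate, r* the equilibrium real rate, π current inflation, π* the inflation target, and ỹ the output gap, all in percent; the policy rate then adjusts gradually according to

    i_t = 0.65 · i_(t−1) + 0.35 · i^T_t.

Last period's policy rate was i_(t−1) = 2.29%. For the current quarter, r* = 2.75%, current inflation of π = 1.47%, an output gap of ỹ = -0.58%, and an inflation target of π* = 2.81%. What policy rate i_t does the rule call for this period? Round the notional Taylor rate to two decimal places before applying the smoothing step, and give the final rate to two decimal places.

2.53%

i^T_t = 2.75 + 1.47 + 0.5 × (1.47 − 2.81) + 1 × (-0.58)
   = 2.75 + 1.47 − 0.67 − 0.58 = 2.97
i_t = 0.65 × 2.29 + 0.35 × 2.97 = 1.4885 + 1.0395 = 2.53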